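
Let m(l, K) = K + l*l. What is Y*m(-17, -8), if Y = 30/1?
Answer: 8430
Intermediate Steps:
m(l, K) = K + l²
Y = 30 (Y = 30*1 = 30)
Y*m(-17, -8) = 30*(-8 + (-17)²) = 30*(-8 + 289) = 30*281 = 8430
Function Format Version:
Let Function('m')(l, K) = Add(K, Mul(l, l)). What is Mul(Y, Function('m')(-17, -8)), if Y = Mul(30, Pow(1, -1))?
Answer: 8430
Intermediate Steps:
Function('m')(l, K) = Add(K, Pow(l, 2))
Y = 30 (Y = Mul(30, 1) = 30)
Mul(Y, Function('m')(-17, -8)) = Mul(30, Add(-8, Pow(-17, 2))) = Mul(30, Add(-8, 289)) = Mul(30, 281) = 8430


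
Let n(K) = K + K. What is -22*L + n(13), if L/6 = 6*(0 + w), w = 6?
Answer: -4726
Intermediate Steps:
n(K) = 2*K
L = 216 (L = 6*(6*(0 + 6)) = 6*(6*6) = 6*36 = 216)
-22*L + n(13) = -22*216 + 2*13 = -4752 + 26 = -4726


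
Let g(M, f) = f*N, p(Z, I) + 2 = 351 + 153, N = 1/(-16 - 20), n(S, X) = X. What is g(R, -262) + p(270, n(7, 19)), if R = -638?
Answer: 9167/18 ≈ 509.28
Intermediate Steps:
N = -1/36 (N = 1/(-36) = -1/36 ≈ -0.027778)
p(Z, I) = 502 (p(Z, I) = -2 + (351 + 153) = -2 + 504 = 502)
g(M, f) = -f/36 (g(M, f) = f*(-1/36) = -f/36)
g(R, -262) + p(270, n(7, 19)) = -1/36*(-262) + 502 = 131/18 + 502 = 9167/18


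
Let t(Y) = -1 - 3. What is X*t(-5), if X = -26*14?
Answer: 1456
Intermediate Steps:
t(Y) = -4
X = -364
X*t(-5) = -364*(-4) = 1456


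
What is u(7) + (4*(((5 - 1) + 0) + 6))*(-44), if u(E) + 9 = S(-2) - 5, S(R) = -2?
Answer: -1776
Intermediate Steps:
u(E) = -16 (u(E) = -9 + (-2 - 5) = -9 - 7 = -16)
u(7) + (4*(((5 - 1) + 0) + 6))*(-44) = -16 + (4*(((5 - 1) + 0) + 6))*(-44) = -16 + (4*((4 + 0) + 6))*(-44) = -16 + (4*(4 + 6))*(-44) = -16 + (4*10)*(-44) = -16 + 40*(-44) = -16 - 1760 = -1776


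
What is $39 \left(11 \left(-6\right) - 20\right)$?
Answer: $-3354$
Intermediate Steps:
$39 \left(11 \left(-6\right) - 20\right) = 39 \left(-66 - 20\right) = 39 \left(-86\right) = -3354$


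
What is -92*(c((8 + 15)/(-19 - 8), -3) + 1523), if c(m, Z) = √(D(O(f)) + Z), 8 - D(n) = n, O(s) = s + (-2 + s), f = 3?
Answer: -140208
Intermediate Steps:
O(s) = -2 + 2*s
D(n) = 8 - n
c(m, Z) = √(4 + Z) (c(m, Z) = √((8 - (-2 + 2*3)) + Z) = √((8 - (-2 + 6)) + Z) = √((8 - 1*4) + Z) = √((8 - 4) + Z) = √(4 + Z))
-92*(c((8 + 15)/(-19 - 8), -3) + 1523) = -92*(√(4 - 3) + 1523) = -92*(√1 + 1523) = -92*(1 + 1523) = -92*1524 = -140208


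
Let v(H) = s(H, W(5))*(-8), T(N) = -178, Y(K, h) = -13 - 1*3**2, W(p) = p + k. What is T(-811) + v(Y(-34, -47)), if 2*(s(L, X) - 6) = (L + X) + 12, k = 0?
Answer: -206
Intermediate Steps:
W(p) = p (W(p) = p + 0 = p)
Y(K, h) = -22 (Y(K, h) = -13 - 1*9 = -13 - 9 = -22)
s(L, X) = 12 + L/2 + X/2 (s(L, X) = 6 + ((L + X) + 12)/2 = 6 + (12 + L + X)/2 = 6 + (6 + L/2 + X/2) = 12 + L/2 + X/2)
v(H) = -116 - 4*H (v(H) = (12 + H/2 + (1/2)*5)*(-8) = (12 + H/2 + 5/2)*(-8) = (29/2 + H/2)*(-8) = -116 - 4*H)
T(-811) + v(Y(-34, -47)) = -178 + (-116 - 4*(-22)) = -178 + (-116 + 88) = -178 - 28 = -206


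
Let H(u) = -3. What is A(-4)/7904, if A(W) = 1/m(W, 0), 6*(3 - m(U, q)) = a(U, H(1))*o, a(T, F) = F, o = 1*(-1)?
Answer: 1/19760 ≈ 5.0607e-5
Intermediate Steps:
o = -1
m(U, q) = 5/2 (m(U, q) = 3 - (-1)*(-1)/2 = 3 - ⅙*3 = 3 - ½ = 5/2)
A(W) = ⅖ (A(W) = 1/(5/2) = ⅖)
A(-4)/7904 = (⅖)/7904 = (⅖)*(1/7904) = 1/19760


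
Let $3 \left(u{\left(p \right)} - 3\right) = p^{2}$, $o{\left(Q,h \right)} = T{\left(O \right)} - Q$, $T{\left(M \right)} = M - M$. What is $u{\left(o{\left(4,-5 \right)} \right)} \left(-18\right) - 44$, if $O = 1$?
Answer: $-194$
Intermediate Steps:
$T{\left(M \right)} = 0$
$o{\left(Q,h \right)} = - Q$ ($o{\left(Q,h \right)} = 0 - Q = - Q$)
$u{\left(p \right)} = 3 + \frac{p^{2}}{3}$
$u{\left(o{\left(4,-5 \right)} \right)} \left(-18\right) - 44 = \left(3 + \frac{\left(\left(-1\right) 4\right)^{2}}{3}\right) \left(-18\right) - 44 = \left(3 + \frac{\left(-4\right)^{2}}{3}\right) \left(-18\right) - 44 = \left(3 + \frac{1}{3} \cdot 16\right) \left(-18\right) - 44 = \left(3 + \frac{16}{3}\right) \left(-18\right) - 44 = \frac{25}{3} \left(-18\right) - 44 = -150 - 44 = -194$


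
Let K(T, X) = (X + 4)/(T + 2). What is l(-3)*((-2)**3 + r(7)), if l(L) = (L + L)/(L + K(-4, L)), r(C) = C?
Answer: -12/7 ≈ -1.7143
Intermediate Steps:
K(T, X) = (4 + X)/(2 + T)
l(L) = 2*L/(-2 + L/2) (l(L) = (L + L)/(L + (4 + L)/(2 - 4)) = (2*L)/(L + (4 + L)/(-2)) = (2*L)/(L - (4 + L)/2) = (2*L)/(L + (-2 - L/2)) = (2*L)/(-2 + L/2) = 2*L/(-2 + L/2))
l(-3)*((-2)**3 + r(7)) = (4*(-3)/(-4 - 3))*((-2)**3 + 7) = (4*(-3)/(-7))*(-8 + 7) = (4*(-3)*(-1/7))*(-1) = (12/7)*(-1) = -12/7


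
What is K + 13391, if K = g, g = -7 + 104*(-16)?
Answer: 11720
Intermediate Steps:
g = -1671 (g = -7 - 1664 = -1671)
K = -1671
K + 13391 = -1671 + 13391 = 11720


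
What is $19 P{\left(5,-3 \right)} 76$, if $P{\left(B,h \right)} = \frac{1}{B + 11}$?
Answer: $\frac{361}{4} \approx 90.25$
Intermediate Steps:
$P{\left(B,h \right)} = \frac{1}{11 + B}$
$19 P{\left(5,-3 \right)} 76 = \frac{19}{11 + 5} \cdot 76 = \frac{19}{16} \cdot 76 = \frac{361}{4}$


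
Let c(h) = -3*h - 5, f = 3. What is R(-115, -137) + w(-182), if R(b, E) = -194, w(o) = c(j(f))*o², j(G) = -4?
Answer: 231674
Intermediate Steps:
c(h) = -5 - 3*h
w(o) = 7*o² (w(o) = (-5 - 3*(-4))*o² = (-5 + 12)*o² = 7*o²)
R(-115, -137) + w(-182) = -194 + 7*(-182)² = -194 + 7*33124 = -194 + 231868 = 231674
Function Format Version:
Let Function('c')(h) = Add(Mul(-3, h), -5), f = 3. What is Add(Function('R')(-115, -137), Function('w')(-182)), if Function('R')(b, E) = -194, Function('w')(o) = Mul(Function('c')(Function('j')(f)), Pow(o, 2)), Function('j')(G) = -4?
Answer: 231674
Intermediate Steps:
Function('c')(h) = Add(-5, Mul(-3, h))
Function('w')(o) = Mul(7, Pow(o, 2)) (Function('w')(o) = Mul(Add(-5, Mul(-3, -4)), Pow(o, 2)) = Mul(Add(-5, 12), Pow(o, 2)) = Mul(7, Pow(o, 2)))
Add(Function('R')(-115, -137), Function('w')(-182)) = Add(-194, Mul(7, Pow(-182, 2))) = Add(-194, Mul(7, 33124)) = Add(-194, 231868) = 231674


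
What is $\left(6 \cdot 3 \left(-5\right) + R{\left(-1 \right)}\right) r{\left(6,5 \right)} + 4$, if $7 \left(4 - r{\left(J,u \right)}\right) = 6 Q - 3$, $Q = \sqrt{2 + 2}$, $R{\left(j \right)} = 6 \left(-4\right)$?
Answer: $- \frac{2138}{7} \approx -305.43$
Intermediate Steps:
$R{\left(j \right)} = -24$
$Q = 2$ ($Q = \sqrt{4} = 2$)
$r{\left(J,u \right)} = \frac{19}{7}$ ($r{\left(J,u \right)} = 4 - \frac{6 \cdot 2 - 3}{7} = 4 - \frac{12 - 3}{7} = 4 - \frac{9}{7} = \frac{19}{7}$)
$\left(6 \cdot 3 \left(-5\right) + R{\left(-1 \right)}\right) r{\left(6,5 \right)} + 4 = \left(6 \cdot 3 \left(-5\right) - 24\right) \frac{19}{7} + 4 = \left(6 \left(-15\right) - 24\right) \frac{19}{7} + 4 = \left(-90 - 24\right) \frac{19}{7} + 4 = \left(-114\right) \frac{19}{7} + 4 = - \frac{2166}{7} + 4 = - \frac{2138}{7}$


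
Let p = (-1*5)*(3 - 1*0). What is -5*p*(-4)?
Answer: -300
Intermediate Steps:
p = -15 (p = -5*(3 + 0) = -5*3 = -15)
-5*p*(-4) = -(-75)*(-4) = -5*60 = -300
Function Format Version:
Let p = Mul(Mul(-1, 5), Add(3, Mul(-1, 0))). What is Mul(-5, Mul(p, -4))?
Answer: -300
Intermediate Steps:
p = -15 (p = Mul(-5, Add(3, 0)) = Mul(-5, 3) = -15)
Mul(-5, Mul(p, -4)) = Mul(-5, Mul(-15, -4)) = Mul(-5, 60) = -300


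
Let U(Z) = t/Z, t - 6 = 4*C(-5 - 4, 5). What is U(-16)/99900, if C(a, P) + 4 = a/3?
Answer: 11/799200 ≈ 1.3764e-5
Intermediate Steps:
C(a, P) = -4 + a/3
t = -22 (t = 6 + 4*(-4 + (-5 - 4)/3) = 6 + 4*(-4 + (⅓)*(-9)) = 6 + 4*(-4 - 3) = 6 + 4*(-7) = 6 - 28 = -22)
U(Z) = -22/Z
U(-16)/99900 = -22/(-16)/99900 = -22*(-1/16)*(1/99900) = (11/8)*(1/99900) = 11/799200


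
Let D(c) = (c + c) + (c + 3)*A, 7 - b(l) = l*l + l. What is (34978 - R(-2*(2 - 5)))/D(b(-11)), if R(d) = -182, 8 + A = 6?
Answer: -5860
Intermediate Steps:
A = -2 (A = -8 + 6 = -2)
b(l) = 7 - l - l² (b(l) = 7 - (l*l + l) = 7 - (l² + l) = 7 - (l + l²) = 7 + (-l - l²) = 7 - l - l²)
D(c) = -6 (D(c) = (c + c) + (c + 3)*(-2) = 2*c + (3 + c)*(-2) = 2*c + (-6 - 2*c) = -6)
(34978 - R(-2*(2 - 5)))/D(b(-11)) = (34978 - 1*(-182))/(-6) = (34978 + 182)*(-⅙) = 35160*(-⅙) = -5860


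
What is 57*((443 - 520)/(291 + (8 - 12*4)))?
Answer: -4389/251 ≈ -17.486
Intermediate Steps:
57*((443 - 520)/(291 + (8 - 12*4))) = 57*(-77/(291 + (8 - 48))) = 57*(-77/(291 - 40)) = 57*(-77/251) = -4389/251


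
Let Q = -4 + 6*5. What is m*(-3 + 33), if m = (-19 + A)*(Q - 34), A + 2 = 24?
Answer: -720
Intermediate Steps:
A = 22 (A = -2 + 24 = 22)
Q = 26 (Q = -4 + 30 = 26)
m = -24 (m = (-19 + 22)*(26 - 34) = 3*(-8) = -24)
m*(-3 + 33) = -24*(-3 + 33) = -24*30 = -720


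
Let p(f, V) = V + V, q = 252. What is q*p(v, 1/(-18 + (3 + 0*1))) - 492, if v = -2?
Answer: -2628/5 ≈ -525.60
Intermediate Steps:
p(f, V) = 2*V
q*p(v, 1/(-18 + (3 + 0*1))) - 492 = 252*(2/(-18 + (3 + 0*1))) - 492 = 252*(2/(-18 + (3 + 0))) - 492 = 252*(2/(-18 + 3)) - 492 = 252*(2/(-15)) - 492 = 252*(2*(-1/15)) - 492 = 252*(-2/15) - 492 = -168/5 - 492 = -2628/5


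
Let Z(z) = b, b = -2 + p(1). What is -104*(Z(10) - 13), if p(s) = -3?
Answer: 1872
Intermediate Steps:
b = -5 (b = -2 - 3 = -5)
Z(z) = -5
-104*(Z(10) - 13) = -104*(-5 - 13) = -104*(-18) = 1872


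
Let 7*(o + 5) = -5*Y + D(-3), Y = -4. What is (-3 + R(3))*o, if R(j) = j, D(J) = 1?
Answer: 0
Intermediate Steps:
o = -2 (o = -5 + (-5*(-4) + 1)/7 = -5 + (20 + 1)/7 = -5 + (1/7)*21 = -5 + 3 = -2)
(-3 + R(3))*o = (-3 + 3)*(-2) = 0*(-2) = 0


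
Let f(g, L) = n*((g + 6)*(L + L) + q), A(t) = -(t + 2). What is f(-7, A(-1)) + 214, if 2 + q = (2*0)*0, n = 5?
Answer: 214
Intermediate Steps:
A(t) = -2 - t (A(t) = -(2 + t) = -2 - t)
q = -2 (q = -2 + (2*0)*0 = -2 + 0*0 = -2 + 0 = -2)
f(g, L) = -10 + 10*L*(6 + g) (f(g, L) = 5*((g + 6)*(L + L) - 2) = 5*((6 + g)*(2*L) - 2) = 5*(2*L*(6 + g) - 2) = 5*(-2 + 2*L*(6 + g)) = -10 + 10*L*(6 + g))
f(-7, A(-1)) + 214 = (-10 + 60*(-2 - 1*(-1)) + 10*(-2 - 1*(-1))*(-7)) + 214 = (-10 + 60*(-2 + 1) + 10*(-2 + 1)*(-7)) + 214 = (-10 + 60*(-1) + 10*(-1)*(-7)) + 214 = (-10 - 60 + 70) + 214 = 0 + 214 = 214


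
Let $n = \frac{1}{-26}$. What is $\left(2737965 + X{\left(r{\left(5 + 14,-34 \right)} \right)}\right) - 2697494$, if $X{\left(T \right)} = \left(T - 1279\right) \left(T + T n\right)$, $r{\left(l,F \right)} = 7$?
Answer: $\frac{414823}{13} \approx 31909.0$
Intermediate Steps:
$n = - \frac{1}{26} \approx -0.038462$
$X{\left(T \right)} = \frac{25 T \left(-1279 + T\right)}{26}$ ($X{\left(T \right)} = \left(T - 1279\right) \left(T + T \left(- \frac{1}{26}\right)\right) = \left(-1279 + T\right) \left(T - \frac{T}{26}\right) = \left(-1279 + T\right) \frac{25 T}{26} = \frac{25 T \left(-1279 + T\right)}{26}$)
$\left(2737965 + X{\left(r{\left(5 + 14,-34 \right)} \right)}\right) - 2697494 = \left(2737965 + \frac{25}{26} \cdot 7 \left(-1279 + 7\right)\right) - 2697494 = \left(2737965 + \frac{25}{26} \cdot 7 \left(-1272\right)\right) - 2697494 = \left(2737965 - \frac{111300}{13}\right) - 2697494 = \frac{35482245}{13} - 2697494 = \frac{414823}{13}$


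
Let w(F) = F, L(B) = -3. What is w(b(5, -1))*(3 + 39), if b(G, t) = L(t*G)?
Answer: -126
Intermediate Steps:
b(G, t) = -3
w(b(5, -1))*(3 + 39) = -3*(3 + 39) = -3*42 = -126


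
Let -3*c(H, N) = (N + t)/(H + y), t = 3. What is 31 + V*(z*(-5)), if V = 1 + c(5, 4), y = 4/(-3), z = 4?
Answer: 261/11 ≈ 23.727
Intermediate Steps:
y = -4/3 (y = 4*(-⅓) = -4/3 ≈ -1.3333)
c(H, N) = -(3 + N)/(3*(-4/3 + H)) (c(H, N) = -(N + 3)/(3*(H - 4/3)) = -(3 + N)/(3*(-4/3 + H)))
V = 4/11 (V = 1 + (-3 - 1*4)/(-4 + 3*5) = 1 + (-3 - 4)/(-4 + 15) = 1 - 7/11 = 4/11 ≈ 0.36364)
31 + V*(z*(-5)) = 31 + 4*(4*(-5))/11 = 31 + (4/11)*(-20) = 31 - 80/11 = 261/11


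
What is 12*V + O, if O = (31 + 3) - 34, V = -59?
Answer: -708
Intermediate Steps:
O = 0 (O = 34 - 34 = 0)
12*V + O = 12*(-59) + 0 = -708 + 0 = -708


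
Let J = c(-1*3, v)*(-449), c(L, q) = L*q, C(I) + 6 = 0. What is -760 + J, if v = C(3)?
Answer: -8842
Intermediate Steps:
C(I) = -6 (C(I) = -6 + 0 = -6)
v = -6
J = -8082 (J = (-1*3*(-6))*(-449) = -3*(-6)*(-449) = 18*(-449) = -8082)
-760 + J = -760 - 8082 = -8842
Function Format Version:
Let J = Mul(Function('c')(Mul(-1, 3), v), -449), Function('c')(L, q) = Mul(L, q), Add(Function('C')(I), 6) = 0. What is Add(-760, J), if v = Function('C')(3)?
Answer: -8842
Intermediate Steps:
Function('C')(I) = -6 (Function('C')(I) = Add(-6, 0) = -6)
v = -6
J = -8082 (J = Mul(Mul(Mul(-1, 3), -6), -449) = Mul(Mul(-3, -6), -449) = Mul(18, -449) = -8082)
Add(-760, J) = Add(-760, -8082) = -8842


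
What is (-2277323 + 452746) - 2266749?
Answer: -4091326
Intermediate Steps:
(-2277323 + 452746) - 2266749 = -1824577 - 2266749 = -4091326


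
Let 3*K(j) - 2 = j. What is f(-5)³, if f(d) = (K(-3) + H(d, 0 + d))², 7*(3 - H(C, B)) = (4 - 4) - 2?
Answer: 56800235584/85766121 ≈ 662.27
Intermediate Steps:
H(C, B) = 23/7 (H(C, B) = 3 - ((4 - 4) - 2)/7 = 3 - (0 - 2)/7 = 3 - ⅐*(-2) = 3 + 2/7 = 23/7)
K(j) = ⅔ + j/3
f(d) = 3844/441 (f(d) = ((⅔ + (⅓)*(-3)) + 23/7)² = ((⅔ - 1) + 23/7)² = (-⅓ + 23/7)² = (62/21)² = 3844/441)
f(-5)³ = (3844/441)³ = 56800235584/85766121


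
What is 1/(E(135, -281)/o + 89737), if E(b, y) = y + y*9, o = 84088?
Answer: 42044/3772901023 ≈ 1.1144e-5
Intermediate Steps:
E(b, y) = 10*y (E(b, y) = y + 9*y = 10*y)
1/(E(135, -281)/o + 89737) = 1/((10*(-281))/84088 + 89737) = 1/(-2810*1/84088 + 89737) = 1/(-1405/42044 + 89737) = 1/(3772901023/42044) = 42044/3772901023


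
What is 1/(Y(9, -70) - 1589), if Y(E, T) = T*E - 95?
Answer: -1/2314 ≈ -0.00043215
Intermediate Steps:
Y(E, T) = -95 + E*T (Y(E, T) = E*T - 95 = -95 + E*T)
1/(Y(9, -70) - 1589) = 1/((-95 + 9*(-70)) - 1589) = 1/((-95 - 630) - 1589) = 1/(-725 - 1589) = 1/(-2314) = -1/2314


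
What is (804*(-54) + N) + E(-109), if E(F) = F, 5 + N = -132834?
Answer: -176364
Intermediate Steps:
N = -132839 (N = -5 - 132834 = -132839)
(804*(-54) + N) + E(-109) = (804*(-54) - 132839) - 109 = (-43416 - 132839) - 109 = -176255 - 109 = -176364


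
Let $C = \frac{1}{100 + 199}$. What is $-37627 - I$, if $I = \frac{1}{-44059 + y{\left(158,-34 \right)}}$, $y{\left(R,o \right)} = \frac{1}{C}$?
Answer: $- \frac{1646557519}{43760} \approx -37627.0$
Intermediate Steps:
$C = \frac{1}{299} \approx 0.0033445$
$y{\left(R,o \right)} = 299$ ($y{\left(R,o \right)} = \frac{1}{\frac{1}{299}} = 299$)
$I = - \frac{1}{43760}$ ($I = \frac{1}{-44059 + 299} = \frac{1}{-43760} = - \frac{1}{43760} \approx -2.2852 \cdot 10^{-5}$)
$-37627 - I = -37627 - - \frac{1}{43760} = -37627 + \frac{1}{43760} = - \frac{1646557519}{43760}$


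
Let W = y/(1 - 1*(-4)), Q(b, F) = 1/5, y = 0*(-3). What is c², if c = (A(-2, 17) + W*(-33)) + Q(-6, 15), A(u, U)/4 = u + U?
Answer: 90601/25 ≈ 3624.0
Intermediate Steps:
y = 0
Q(b, F) = ⅕
W = 0 (W = 0/(1 - 1*(-4)) = 0/(1 + 4) = 0/5 = 0*(⅕) = 0)
A(u, U) = 4*U + 4*u (A(u, U) = 4*(u + U) = 4*(U + u) = 4*U + 4*u)
c = 301/5 (c = ((4*17 + 4*(-2)) + 0*(-33)) + ⅕ = ((68 - 8) + 0) + ⅕ = (60 + 0) + ⅕ = 60 + ⅕ = 301/5 ≈ 60.200)
c² = (301/5)² = 90601/25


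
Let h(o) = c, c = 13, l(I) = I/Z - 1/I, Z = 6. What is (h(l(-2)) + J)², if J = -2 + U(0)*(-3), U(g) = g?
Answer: 121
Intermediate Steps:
l(I) = -1/I + I/6 (l(I) = I/6 - 1/I = -1/I + I/6)
J = -2 (J = -2 + 0*(-3) = -2 + 0 = -2)
h(o) = 13
(h(l(-2)) + J)² = (13 - 2)² = 11² = 121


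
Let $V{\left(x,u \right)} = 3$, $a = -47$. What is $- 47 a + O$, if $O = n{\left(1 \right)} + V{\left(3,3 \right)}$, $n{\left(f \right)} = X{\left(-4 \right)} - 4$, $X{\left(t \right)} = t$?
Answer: $2204$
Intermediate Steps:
$n{\left(f \right)} = -8$ ($n{\left(f \right)} = -4 - 4 = -8$)
$O = -5$ ($O = -8 + 3 = -5$)
$- 47 a + O = \left(-47\right) \left(-47\right) - 5 = 2209 - 5 = 2204$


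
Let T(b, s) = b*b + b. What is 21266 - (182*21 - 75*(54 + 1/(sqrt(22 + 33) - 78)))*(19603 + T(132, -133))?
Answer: 50990039872/6029 - 2786925*sqrt(55)/6029 ≈ 8.4540e+6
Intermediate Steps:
T(b, s) = b + b**2 (T(b, s) = b**2 + b = b + b**2)
21266 - (182*21 - 75*(54 + 1/(sqrt(22 + 33) - 78)))*(19603 + T(132, -133)) = 21266 - (182*21 - 75*(54 + 1/(sqrt(22 + 33) - 78)))*(19603 + 132*(1 + 132)) = 21266 - (3822 - 75*(54 + 1/(sqrt(55) - 78)))*(19603 + 132*133) = 21266 - (3822 - 75*(54 + 1/(-78 + sqrt(55))))*(19603 + 17556) = 21266 - (3822 + (-4050 - 75/(-78 + sqrt(55))))*37159 = 21266 - (-228 - 75/(-78 + sqrt(55)))*37159 = 21266 - (-8472252 - 2786925/(-78 + sqrt(55))) = 21266 + (8472252 + 2786925/(-78 + sqrt(55))) = 8493518 + 2786925/(-78 + sqrt(55))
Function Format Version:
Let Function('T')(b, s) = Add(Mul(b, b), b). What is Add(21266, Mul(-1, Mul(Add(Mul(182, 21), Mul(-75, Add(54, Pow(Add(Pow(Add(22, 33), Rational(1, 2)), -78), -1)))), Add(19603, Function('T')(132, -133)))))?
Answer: Add(Rational(50990039872, 6029), Mul(Rational(-2786925, 6029), Pow(55, Rational(1, 2)))) ≈ 8.4540e+6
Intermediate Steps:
Function('T')(b, s) = Add(b, Pow(b, 2)) (Function('T')(b, s) = Add(Pow(b, 2), b) = Add(b, Pow(b, 2)))
Add(21266, Mul(-1, Mul(Add(Mul(182, 21), Mul(-75, Add(54, Pow(Add(Pow(Add(22, 33), Rational(1, 2)), -78), -1)))), Add(19603, Function('T')(132, -133))))) = Add(21266, Mul(-1, Mul(Add(Mul(182, 21), Mul(-75, Add(54, Pow(Add(Pow(Add(22, 33), Rational(1, 2)), -78), -1)))), Add(19603, Mul(132, Add(1, 132)))))) = Add(21266, Mul(-1, Mul(Add(3822, Mul(-75, Add(54, Pow(Add(Pow(55, Rational(1, 2)), -78), -1)))), Add(19603, Mul(132, 133))))) = Add(21266, Mul(-1, Mul(Add(3822, Mul(-75, Add(54, Pow(Add(-78, Pow(55, Rational(1, 2))), -1)))), Add(19603, 17556)))) = Add(21266, Mul(-1, Mul(Add(3822, Add(-4050, Mul(-75, Pow(Add(-78, Pow(55, Rational(1, 2))), -1)))), 37159))) = Add(21266, Mul(-1, Mul(Add(-228, Mul(-75, Pow(Add(-78, Pow(55, Rational(1, 2))), -1))), 37159))) = Add(21266, Mul(-1, Add(-8472252, Mul(-2786925, Pow(Add(-78, Pow(55, Rational(1, 2))), -1))))) = Add(21266, Add(8472252, Mul(2786925, Pow(Add(-78, Pow(55, Rational(1, 2))), -1)))) = Add(8493518, Mul(2786925, Pow(Add(-78, Pow(55, Rational(1, 2))), -1)))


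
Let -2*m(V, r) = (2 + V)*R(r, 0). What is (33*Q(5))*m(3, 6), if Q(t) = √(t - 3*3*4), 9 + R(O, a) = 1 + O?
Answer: 165*I*√31 ≈ 918.68*I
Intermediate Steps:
R(O, a) = -8 + O (R(O, a) = -9 + (1 + O) = -8 + O)
m(V, r) = -(-8 + r)*(2 + V)/2 (m(V, r) = -(2 + V)*(-8 + r)/2 = -(-8 + r)*(2 + V)/2)
Q(t) = √(-36 + t) (Q(t) = √(t - 9*4) = √(t - 36) = √(-36 + t))
(33*Q(5))*m(3, 6) = (33*√(-36 + 5))*(-(-8 + 6)*(2 + 3)/2) = (33*√(-31))*(-½*(-2)*5) = (33*(I*√31))*5 = (33*I*√31)*5 = 165*I*√31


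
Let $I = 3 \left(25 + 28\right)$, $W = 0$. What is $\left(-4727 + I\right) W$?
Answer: $0$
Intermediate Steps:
$I = 159$ ($I = 3 \cdot 53 = 159$)
$\left(-4727 + I\right) W = \left(-4727 + 159\right) 0 = \left(-4568\right) 0 = 0$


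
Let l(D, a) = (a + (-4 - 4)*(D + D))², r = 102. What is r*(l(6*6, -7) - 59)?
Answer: 34662660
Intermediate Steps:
l(D, a) = (a - 16*D)²
r*(l(6*6, -7) - 59) = 102*((-1*(-7) + 16*(6*6))² - 59) = 102*((7 + 16*36)² - 59) = 102*((7 + 576)² - 59) = 102*(583² - 59) = 102*(339889 - 59) = 102*339830 = 34662660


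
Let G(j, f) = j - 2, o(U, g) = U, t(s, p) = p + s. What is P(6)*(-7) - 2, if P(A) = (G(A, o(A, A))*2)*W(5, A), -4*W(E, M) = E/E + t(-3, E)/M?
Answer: 50/3 ≈ 16.667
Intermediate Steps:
G(j, f) = -2 + j
W(E, M) = -¼ - (-3 + E)/(4*M) (W(E, M) = -(E/E + (E - 3)/M)/4 = -(1 + (-3 + E)/M)/4 = -¼ - (-3 + E)/(4*M))
P(A) = (-4 + 2*A)*(-2 - A)/(4*A) (P(A) = ((-2 + A)*2)*((3 - 1*5 - A)/(4*A)) = (-4 + 2*A)*((3 - 5 - A)/(4*A)) = (-4 + 2*A)*((-2 - A)/(4*A)) = (-4 + 2*A)*(-2 - A)/(4*A))
P(6)*(-7) - 2 = (2/6 - ½*6)*(-7) - 2 = (2*(⅙) - 3)*(-7) - 2 = (⅓ - 3)*(-7) - 2 = -8/3*(-7) - 2 = 56/3 - 2 = 50/3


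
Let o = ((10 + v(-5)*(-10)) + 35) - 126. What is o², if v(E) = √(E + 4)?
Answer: 6461 + 1620*I ≈ 6461.0 + 1620.0*I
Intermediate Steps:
v(E) = √(4 + E)
o = -81 - 10*I (o = ((10 + √(4 - 5)*(-10)) + 35) - 126 = ((10 + √(-1)*(-10)) + 35) - 126 = ((10 + I*(-10)) + 35) - 126 = ((10 - 10*I) + 35) - 126 = (45 - 10*I) - 126 = -81 - 10*I ≈ -81.0 - 10.0*I)
o² = (-81 - 10*I)²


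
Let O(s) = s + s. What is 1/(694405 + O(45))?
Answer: 1/694495 ≈ 1.4399e-6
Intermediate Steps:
O(s) = 2*s
1/(694405 + O(45)) = 1/(694405 + 2*45) = 1/(694405 + 90) = 1/694495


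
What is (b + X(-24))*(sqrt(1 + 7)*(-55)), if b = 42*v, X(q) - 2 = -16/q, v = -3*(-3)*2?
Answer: -250360*sqrt(2)/3 ≈ -1.1802e+5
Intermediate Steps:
v = 18 (v = 9*2 = 18)
X(q) = 2 - 16/q
b = 756 (b = 42*18 = 756)
(b + X(-24))*(sqrt(1 + 7)*(-55)) = (756 + (2 - 16/(-24)))*(sqrt(1 + 7)*(-55)) = (756 + (2 - 16*(-1/24)))*(sqrt(8)*(-55)) = (756 + (2 + 2/3))*((2*sqrt(2))*(-55)) = (756 + 8/3)*(-110*sqrt(2)) = 2276*(-110*sqrt(2))/3 = -250360*sqrt(2)/3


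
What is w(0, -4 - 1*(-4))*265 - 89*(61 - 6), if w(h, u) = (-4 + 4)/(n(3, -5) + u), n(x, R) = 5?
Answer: -4895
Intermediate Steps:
w(h, u) = 0 (w(h, u) = (-4 + 4)/(5 + u) = 0/(5 + u) = 0)
w(0, -4 - 1*(-4))*265 - 89*(61 - 6) = 0*265 - 89*(61 - 6) = 0 - 89*55 = 0 - 4895 = -4895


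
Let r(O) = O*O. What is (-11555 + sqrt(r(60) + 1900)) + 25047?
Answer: 13492 + 10*sqrt(55) ≈ 13566.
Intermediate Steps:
r(O) = O**2
(-11555 + sqrt(r(60) + 1900)) + 25047 = (-11555 + sqrt(60**2 + 1900)) + 25047 = (-11555 + sqrt(3600 + 1900)) + 25047 = (-11555 + sqrt(5500)) + 25047 = (-11555 + 10*sqrt(55)) + 25047 = 13492 + 10*sqrt(55)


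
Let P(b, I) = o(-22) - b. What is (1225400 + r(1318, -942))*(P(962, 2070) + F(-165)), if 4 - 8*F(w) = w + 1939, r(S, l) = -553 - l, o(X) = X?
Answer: -5909528769/4 ≈ -1.4774e+9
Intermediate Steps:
P(b, I) = -22 - b
F(w) = -1935/8 - w/8 (F(w) = ½ - (w + 1939)/8 = ½ - (1939 + w)/8 = ½ + (-1939/8 - w/8) = -1935/8 - w/8)
(1225400 + r(1318, -942))*(P(962, 2070) + F(-165)) = (1225400 + (-553 - 1*(-942)))*((-22 - 1*962) + (-1935/8 - ⅛*(-165))) = (1225400 + (-553 + 942))*((-22 - 962) + (-1935/8 + 165/8)) = (1225400 + 389)*(-984 - 885/4) = 1225789*(-4821/4) = -5909528769/4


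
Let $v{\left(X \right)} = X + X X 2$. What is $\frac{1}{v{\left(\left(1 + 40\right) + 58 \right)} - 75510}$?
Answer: $- \frac{1}{55809} \approx -1.7918 \cdot 10^{-5}$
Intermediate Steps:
$v{\left(X \right)} = X + 2 X^{2}$ ($v{\left(X \right)} = X + X^{2} \cdot 2 = X + 2 X^{2}$)
$\frac{1}{v{\left(\left(1 + 40\right) + 58 \right)} - 75510} = \frac{1}{\left(\left(1 + 40\right) + 58\right) \left(1 + 2 \left(\left(1 + 40\right) + 58\right)\right) - 75510} = \frac{1}{\left(41 + 58\right) \left(1 + 2 \left(41 + 58\right)\right) - 75510} = \frac{1}{99 \left(1 + 2 \cdot 99\right) - 75510} = \frac{1}{99 \left(1 + 198\right) - 75510} = \frac{1}{99 \cdot 199 - 75510} = \frac{1}{19701 - 75510} = \frac{1}{-55809} = - \frac{1}{55809}$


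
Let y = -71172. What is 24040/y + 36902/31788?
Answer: 25863967/31422438 ≈ 0.82310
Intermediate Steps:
24040/y + 36902/31788 = 24040/(-71172) + 36902/31788 = 24040*(-1/71172) + 36902*(1/31788) = -6010/17793 + 18451/15894 = 25863967/31422438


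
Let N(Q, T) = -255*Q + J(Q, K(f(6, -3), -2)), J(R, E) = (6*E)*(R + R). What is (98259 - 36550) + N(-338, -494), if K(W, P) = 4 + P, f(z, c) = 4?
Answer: 139787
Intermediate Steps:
J(R, E) = 12*E*R (J(R, E) = (6*E)*(2*R) = 12*E*R)
N(Q, T) = -231*Q (N(Q, T) = -255*Q + 12*(4 - 2)*Q = -255*Q + 12*2*Q = -255*Q + 24*Q = -231*Q)
(98259 - 36550) + N(-338, -494) = (98259 - 36550) - 231*(-338) = 61709 + 78078 = 139787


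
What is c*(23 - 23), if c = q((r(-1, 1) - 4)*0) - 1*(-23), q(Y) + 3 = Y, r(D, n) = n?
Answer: 0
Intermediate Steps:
q(Y) = -3 + Y
c = 20 (c = (-3 + (1 - 4)*0) - 1*(-23) = (-3 - 3*0) + 23 = (-3 + 0) + 23 = -3 + 23 = 20)
c*(23 - 23) = 20*(23 - 23) = 20*0 = 0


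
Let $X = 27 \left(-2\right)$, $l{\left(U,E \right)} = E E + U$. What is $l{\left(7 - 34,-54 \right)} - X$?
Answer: $2943$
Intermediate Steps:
$l{\left(U,E \right)} = U + E^{2}$ ($l{\left(U,E \right)} = E^{2} + U = U + E^{2}$)
$X = -54$
$l{\left(7 - 34,-54 \right)} - X = \left(\left(7 - 34\right) + \left(-54\right)^{2}\right) - -54 = \left(-27 + 2916\right) + 54 = 2889 + 54 = 2943$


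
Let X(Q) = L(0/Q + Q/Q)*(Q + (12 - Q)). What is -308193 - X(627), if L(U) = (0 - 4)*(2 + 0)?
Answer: -308097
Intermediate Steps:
L(U) = -8 (L(U) = -4*2 = -8)
X(Q) = -96 (X(Q) = -8*(Q + (12 - Q)) = -8*12 = -96)
-308193 - X(627) = -308193 - 1*(-96) = -308193 + 96 = -308097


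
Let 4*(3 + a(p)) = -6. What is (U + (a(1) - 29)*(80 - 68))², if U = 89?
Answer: 97969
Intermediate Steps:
a(p) = -9/2 (a(p) = -3 + (¼)*(-6) = -3 - 3/2 = -9/2)
(U + (a(1) - 29)*(80 - 68))² = (89 + (-9/2 - 29)*(80 - 68))² = (89 - 67/2*12)² = (89 - 402)² = (-313)² = 97969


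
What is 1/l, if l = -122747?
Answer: -1/122747 ≈ -8.1468e-6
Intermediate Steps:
1/l = 1/(-122747) = -1/122747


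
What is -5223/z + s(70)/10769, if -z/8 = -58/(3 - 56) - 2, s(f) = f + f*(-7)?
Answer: -993741697/1378432 ≈ -720.92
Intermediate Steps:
s(f) = -6*f (s(f) = f - 7*f = -6*f)
z = 384/53 (z = -8*(-58/(3 - 56) - 2) = -8*(-58/(-53) - 2) = -8*(-58*(-1/53) - 2) = -8*(58/53 - 2) = -8*(-48/53) = 384/53 ≈ 7.2453)
-5223/z + s(70)/10769 = -5223/384/53 - 6*70/10769 = -5223*53/384 - 420*1/10769 = -92273/128 - 420/10769 = -993741697/1378432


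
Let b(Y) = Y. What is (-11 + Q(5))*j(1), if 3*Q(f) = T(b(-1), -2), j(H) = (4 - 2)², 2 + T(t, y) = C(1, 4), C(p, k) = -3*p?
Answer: -152/3 ≈ -50.667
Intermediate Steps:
T(t, y) = -5 (T(t, y) = -2 - 3*1 = -2 - 3 = -5)
j(H) = 4 (j(H) = 2² = 4)
Q(f) = -5/3 (Q(f) = (⅓)*(-5) = -5/3)
(-11 + Q(5))*j(1) = (-11 - 5/3)*4 = -38/3*4 = -152/3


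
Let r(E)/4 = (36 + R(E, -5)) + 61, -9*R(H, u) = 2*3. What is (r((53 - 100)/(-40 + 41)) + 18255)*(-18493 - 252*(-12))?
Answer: -865041949/3 ≈ -2.8835e+8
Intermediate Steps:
R(H, u) = -2/3 (R(H, u) = -2*3/9 = -1/9*6 = -2/3)
r(E) = 1156/3 (r(E) = 4*((36 - 2/3) + 61) = 4*(106/3 + 61) = 4*(289/3) = 1156/3)
(r((53 - 100)/(-40 + 41)) + 18255)*(-18493 - 252*(-12)) = (1156/3 + 18255)*(-18493 - 252*(-12)) = 55921*(-18493 + 3024)/3 = (55921/3)*(-15469) = -865041949/3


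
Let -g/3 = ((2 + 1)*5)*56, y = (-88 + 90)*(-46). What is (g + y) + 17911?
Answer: 15299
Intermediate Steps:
y = -92 (y = 2*(-46) = -92)
g = -2520 (g = -3*(2 + 1)*5*56 = -3*3*5*56 = -45*56 = -3*840 = -2520)
(g + y) + 17911 = (-2520 - 92) + 17911 = -2612 + 17911 = 15299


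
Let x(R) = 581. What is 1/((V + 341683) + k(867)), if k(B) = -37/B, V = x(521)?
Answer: 867/296742851 ≈ 2.9217e-6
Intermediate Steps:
V = 581
1/((V + 341683) + k(867)) = 1/((581 + 341683) - 37/867) = 1/(342264 - 37*1/867) = 1/(342264 - 37/867) = 1/(296742851/867) = 867/296742851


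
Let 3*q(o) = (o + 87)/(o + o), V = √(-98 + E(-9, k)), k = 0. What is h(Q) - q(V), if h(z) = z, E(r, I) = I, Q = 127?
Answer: 761/6 + 29*I*√2/28 ≈ 126.83 + 1.4647*I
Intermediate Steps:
V = 7*I*√2 (V = √(-98 + 0) = √(-98) = 7*I*√2 ≈ 9.8995*I)
q(o) = (87 + o)/(6*o) (q(o) = ((o + 87)/(o + o))/3 = ((87 + o)/((2*o)))/3 = ((87 + o)*(1/(2*o)))/3 = ((87 + o)/(2*o))/3 = (87 + o)/(6*o))
h(Q) - q(V) = 127 - (87 + 7*I*√2)/(6*(7*I*√2)) = 127 - (-I*√2/14)*(87 + 7*I*√2)/6 = 127 - (-1)*I*√2*(87 + 7*I*√2)/84 = 127 + I*√2*(87 + 7*I*√2)/84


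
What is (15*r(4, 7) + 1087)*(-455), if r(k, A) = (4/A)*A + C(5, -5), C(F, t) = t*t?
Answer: -692510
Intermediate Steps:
C(F, t) = t**2
r(k, A) = 29 (r(k, A) = (4/A)*A + (-5)**2 = 4 + 25 = 29)
(15*r(4, 7) + 1087)*(-455) = (15*29 + 1087)*(-455) = (435 + 1087)*(-455) = 1522*(-455) = -692510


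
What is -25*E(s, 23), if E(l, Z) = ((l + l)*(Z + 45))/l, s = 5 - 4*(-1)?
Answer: -3400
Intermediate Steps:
s = 9 (s = 5 + 4 = 9)
E(l, Z) = 90 + 2*Z (E(l, Z) = ((2*l)*(45 + Z))/l = (2*l*(45 + Z))/l = 90 + 2*Z)
-25*E(s, 23) = -25*(90 + 2*23) = -25*(90 + 46) = -25*136 = -3400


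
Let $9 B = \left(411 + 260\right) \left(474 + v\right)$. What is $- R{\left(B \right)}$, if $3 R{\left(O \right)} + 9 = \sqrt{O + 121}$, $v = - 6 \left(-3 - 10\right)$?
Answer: $3 - \frac{\sqrt{371481}}{9} \approx -64.721$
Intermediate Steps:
$v = 78$ ($v = \left(-6\right) \left(-13\right) = 78$)
$B = \frac{123464}{3}$ ($B = \frac{\left(411 + 260\right) \left(474 + 78\right)}{9} = \frac{671 \cdot 552}{9} = \frac{1}{9} \cdot 370392 = \frac{123464}{3} \approx 41155.0$)
$R{\left(O \right)} = -3 + \frac{\sqrt{121 + O}}{3}$ ($R{\left(O \right)} = -3 + \frac{\sqrt{O + 121}}{3} = -3 + \frac{\sqrt{121 + O}}{3}$)
$- R{\left(B \right)} = - (-3 + \frac{\sqrt{121 + \frac{123464}{3}}}{3}) = - (-3 + \frac{\sqrt{\frac{123827}{3}}}{3}) = - (-3 + \frac{\frac{1}{3} \sqrt{371481}}{3}) = - (-3 + \frac{\sqrt{371481}}{9}) = 3 - \frac{\sqrt{371481}}{9}$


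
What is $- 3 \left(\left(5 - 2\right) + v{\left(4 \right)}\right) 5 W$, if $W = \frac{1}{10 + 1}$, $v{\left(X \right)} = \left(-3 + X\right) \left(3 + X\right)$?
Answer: $- \frac{150}{11} \approx -13.636$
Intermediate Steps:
$W = \frac{1}{11} \approx 0.090909$
$- 3 \left(\left(5 - 2\right) + v{\left(4 \right)}\right) 5 W = - 3 \left(\left(5 - 2\right) - \left(9 - 4^{2}\right)\right) 5 \cdot \frac{1}{11} = - 3 \left(\left(5 - 2\right) + \left(-9 + 16\right)\right) 5 \cdot \frac{1}{11} = - 3 \left(3 + 7\right) 5 \cdot \frac{1}{11} = \left(-3\right) 10 \cdot 5 \cdot \frac{1}{11} = \left(-30\right) 5 \cdot \frac{1}{11} = \left(-150\right) \frac{1}{11} = - \frac{150}{11}$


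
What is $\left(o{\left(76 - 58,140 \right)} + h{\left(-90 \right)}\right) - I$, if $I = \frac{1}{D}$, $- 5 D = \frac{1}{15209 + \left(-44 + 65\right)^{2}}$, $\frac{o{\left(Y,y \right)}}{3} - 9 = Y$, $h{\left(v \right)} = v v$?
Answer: $86431$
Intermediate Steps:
$h{\left(v \right)} = v^{2}$
$o{\left(Y,y \right)} = 27 + 3 Y$
$D = - \frac{1}{78250}$ ($D = - \frac{1}{5 \left(15209 + \left(-44 + 65\right)^{2}\right)} = - \frac{1}{5 \left(15209 + 21^{2}\right)} = - \frac{1}{5 \left(15209 + 441\right)} = - \frac{1}{5 \cdot 15650} = \left(- \frac{1}{5}\right) \frac{1}{15650} = - \frac{1}{78250} \approx -1.278 \cdot 10^{-5}$)
$I = -78250$ ($I = \frac{1}{- \frac{1}{78250}} = -78250$)
$\left(o{\left(76 - 58,140 \right)} + h{\left(-90 \right)}\right) - I = \left(\left(27 + 3 \left(76 - 58\right)\right) + \left(-90\right)^{2}\right) - -78250 = \left(\left(27 + 3 \left(76 - 58\right)\right) + 8100\right) + 78250 = \left(\left(27 + 3 \cdot 18\right) + 8100\right) + 78250 = \left(\left(27 + 54\right) + 8100\right) + 78250 = \left(81 + 8100\right) + 78250 = 8181 + 78250 = 86431$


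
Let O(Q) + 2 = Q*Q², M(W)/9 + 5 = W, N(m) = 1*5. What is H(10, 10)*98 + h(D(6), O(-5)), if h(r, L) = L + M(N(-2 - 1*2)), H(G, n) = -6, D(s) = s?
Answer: -715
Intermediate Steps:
N(m) = 5
M(W) = -45 + 9*W
O(Q) = -2 + Q³ (O(Q) = -2 + Q*Q² = -2 + Q³)
h(r, L) = L (h(r, L) = L + (-45 + 9*5) = L + (-45 + 45) = L + 0 = L)
H(10, 10)*98 + h(D(6), O(-5)) = -6*98 + (-2 + (-5)³) = -588 + (-2 - 125) = -588 - 127 = -715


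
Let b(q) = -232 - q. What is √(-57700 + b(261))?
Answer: I*√58193 ≈ 241.23*I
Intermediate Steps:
√(-57700 + b(261)) = √(-57700 + (-232 - 1*261)) = √(-57700 + (-232 - 261)) = √(-57700 - 493) = √(-58193) = I*√58193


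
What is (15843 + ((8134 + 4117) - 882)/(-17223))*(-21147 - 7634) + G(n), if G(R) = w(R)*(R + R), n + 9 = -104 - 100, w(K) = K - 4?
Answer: -7851379127654/17223 ≈ -4.5587e+8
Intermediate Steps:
w(K) = -4 + K
n = -213 (n = -9 + (-104 - 100) = -9 - 204 = -213)
G(R) = 2*R*(-4 + R) (G(R) = (-4 + R)*(R + R) = (-4 + R)*(2*R) = 2*R*(-4 + R))
(15843 + ((8134 + 4117) - 882)/(-17223))*(-21147 - 7634) + G(n) = (15843 + ((8134 + 4117) - 882)/(-17223))*(-21147 - 7634) + 2*(-213)*(-4 - 213) = (15843 + (12251 - 882)*(-1/17223))*(-28781) + 2*(-213)*(-217) = (15843 + 11369*(-1/17223))*(-28781) + 92442 = (15843 - 11369/17223)*(-28781) + 92442 = (272852620/17223)*(-28781) + 92442 = -7852971256220/17223 + 92442 = -7851379127654/17223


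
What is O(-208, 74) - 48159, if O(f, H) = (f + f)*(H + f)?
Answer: 7585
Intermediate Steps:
O(f, H) = 2*f*(H + f) (O(f, H) = (2*f)*(H + f) = 2*f*(H + f))
O(-208, 74) - 48159 = 2*(-208)*(74 - 208) - 48159 = 2*(-208)*(-134) - 48159 = 55744 - 48159 = 7585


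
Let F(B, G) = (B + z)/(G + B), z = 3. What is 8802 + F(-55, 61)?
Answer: 26380/3 ≈ 8793.3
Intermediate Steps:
F(B, G) = (3 + B)/(B + G) (F(B, G) = (B + 3)/(G + B) = (3 + B)/(B + G))
8802 + F(-55, 61) = 8802 + (3 - 55)/(-55 + 61) = 8802 - 52/6 = 8802 + (⅙)*(-52) = 8802 - 26/3 = 26380/3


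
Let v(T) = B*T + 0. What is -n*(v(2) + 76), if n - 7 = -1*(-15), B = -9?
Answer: -1276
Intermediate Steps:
v(T) = -9*T (v(T) = -9*T + 0 = -9*T)
n = 22 (n = 7 - 1*(-15) = 7 + 15 = 22)
-n*(v(2) + 76) = -22*(-9*2 + 76) = -22*(-18 + 76) = -22*58 = -1*1276 = -1276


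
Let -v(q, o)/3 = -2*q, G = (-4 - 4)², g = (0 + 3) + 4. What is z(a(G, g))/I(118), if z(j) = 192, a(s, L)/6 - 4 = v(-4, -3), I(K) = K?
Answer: 96/59 ≈ 1.6271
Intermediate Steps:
g = 7 (g = 3 + 4 = 7)
G = 64 (G = (-8)² = 64)
v(q, o) = 6*q (v(q, o) = -(-6)*q = 6*q)
a(s, L) = -120 (a(s, L) = 24 + 6*(6*(-4)) = 24 + 6*(-24) = 24 - 144 = -120)
z(a(G, g))/I(118) = 192/118 = 192*(1/118) = 96/59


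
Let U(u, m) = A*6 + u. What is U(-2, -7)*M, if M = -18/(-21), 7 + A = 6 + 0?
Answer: -48/7 ≈ -6.8571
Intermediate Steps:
A = -1 (A = -7 + (6 + 0) = -7 + 6 = -1)
U(u, m) = -6 + u (U(u, m) = -1*6 + u = -6 + u)
M = 6/7 (M = -18*(-1/21) = 6/7 ≈ 0.85714)
U(-2, -7)*M = (-6 - 2)*(6/7) = -8*6/7 = -48/7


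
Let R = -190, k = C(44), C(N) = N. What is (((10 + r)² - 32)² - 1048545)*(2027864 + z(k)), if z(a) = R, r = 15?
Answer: -1413077899904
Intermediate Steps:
k = 44
z(a) = -190
(((10 + r)² - 32)² - 1048545)*(2027864 + z(k)) = (((10 + 15)² - 32)² - 1048545)*(2027864 - 190) = ((25² - 32)² - 1048545)*2027674 = ((625 - 32)² - 1048545)*2027674 = (593² - 1048545)*2027674 = (351649 - 1048545)*2027674 = -696896*2027674 = -1413077899904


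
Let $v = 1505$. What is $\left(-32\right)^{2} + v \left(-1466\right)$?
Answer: $-2205306$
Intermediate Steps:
$\left(-32\right)^{2} + v \left(-1466\right) = \left(-32\right)^{2} + 1505 \left(-1466\right) = 1024 - 2206330 = -2205306$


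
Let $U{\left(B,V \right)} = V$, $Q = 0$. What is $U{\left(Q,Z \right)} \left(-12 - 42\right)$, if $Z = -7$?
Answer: $378$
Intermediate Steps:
$U{\left(Q,Z \right)} \left(-12 - 42\right) = - 7 \left(-12 - 42\right) = \left(-7\right) \left(-54\right) = 378$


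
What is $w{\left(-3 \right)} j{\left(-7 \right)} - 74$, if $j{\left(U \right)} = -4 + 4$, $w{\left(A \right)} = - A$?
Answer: $-74$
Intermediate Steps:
$j{\left(U \right)} = 0$
$w{\left(-3 \right)} j{\left(-7 \right)} - 74 = \left(-1\right) \left(-3\right) 0 - 74 = 3 \cdot 0 - 74 = 0 - 74 = -74$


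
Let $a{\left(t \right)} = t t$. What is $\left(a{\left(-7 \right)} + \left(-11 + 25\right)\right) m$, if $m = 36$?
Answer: $2268$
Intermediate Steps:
$a{\left(t \right)} = t^{2}$
$\left(a{\left(-7 \right)} + \left(-11 + 25\right)\right) m = \left(\left(-7\right)^{2} + \left(-11 + 25\right)\right) 36 = \left(49 + 14\right) 36 = 63 \cdot 36 = 2268$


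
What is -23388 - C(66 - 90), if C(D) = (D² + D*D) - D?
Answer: -24564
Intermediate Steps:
C(D) = -D + 2*D² (C(D) = (D² + D²) - D = 2*D² - D = -D + 2*D²)
-23388 - C(66 - 90) = -23388 - (66 - 90)*(-1 + 2*(66 - 90)) = -23388 - (-24)*(-1 + 2*(-24)) = -23388 - (-24)*(-1 - 48) = -23388 - (-24)*(-49) = -23388 - 1*1176 = -23388 - 1176 = -24564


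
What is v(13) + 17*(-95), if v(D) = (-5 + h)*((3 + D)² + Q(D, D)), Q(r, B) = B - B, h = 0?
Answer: -2895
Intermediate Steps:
Q(r, B) = 0
v(D) = -5*(3 + D)² (v(D) = (-5 + 0)*((3 + D)² + 0) = -5*(3 + D)²)
v(13) + 17*(-95) = -5*(3 + 13)² + 17*(-95) = -5*16² - 1615 = -5*256 - 1615 = -1280 - 1615 = -2895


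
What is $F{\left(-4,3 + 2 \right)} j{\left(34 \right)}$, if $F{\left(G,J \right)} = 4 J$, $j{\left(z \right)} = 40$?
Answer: $800$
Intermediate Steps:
$F{\left(-4,3 + 2 \right)} j{\left(34 \right)} = 4 \left(3 + 2\right) 40 = 4 \cdot 5 \cdot 40 = 20 \cdot 40 = 800$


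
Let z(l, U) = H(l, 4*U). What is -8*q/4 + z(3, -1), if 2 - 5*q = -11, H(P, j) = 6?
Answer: ⅘ ≈ 0.80000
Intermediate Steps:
q = 13/5 (q = ⅖ - ⅕*(-11) = ⅖ + 11/5 = 13/5 ≈ 2.6000)
z(l, U) = 6
-8*q/4 + z(3, -1) = -104/(5*4) + 6 = -8*13/20 + 6 = -26/5 + 6 = ⅘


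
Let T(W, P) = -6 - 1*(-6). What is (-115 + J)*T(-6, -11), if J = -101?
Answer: 0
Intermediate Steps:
T(W, P) = 0 (T(W, P) = -6 + 6 = 0)
(-115 + J)*T(-6, -11) = (-115 - 101)*0 = -216*0 = 0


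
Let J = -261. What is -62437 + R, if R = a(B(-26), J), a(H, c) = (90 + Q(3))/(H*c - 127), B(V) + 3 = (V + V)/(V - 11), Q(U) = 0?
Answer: -66807257/1070 ≈ -62437.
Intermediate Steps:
B(V) = -3 + 2*V/(-11 + V) (B(V) = -3 + (V + V)/(V - 11) = -3 + (2*V)/(-11 + V) = -3 + 2*V/(-11 + V))
a(H, c) = 90/(-127 + H*c) (a(H, c) = (90 + 0)/(H*c - 127) = 90/(-127 + H*c))
R = 333/1070 (R = 90/(-127 + ((33 - 1*(-26))/(-11 - 26))*(-261)) = 90/(-127 + ((33 + 26)/(-37))*(-261)) = 90/(-127 - 1/37*59*(-261)) = 90/(-127 - 59/37*(-261)) = 90/(-127 + 15399/37) = 90/(10700/37) = 90*(37/10700) = 333/1070 ≈ 0.31121)
-62437 + R = -62437 + 333/1070 = -66807257/1070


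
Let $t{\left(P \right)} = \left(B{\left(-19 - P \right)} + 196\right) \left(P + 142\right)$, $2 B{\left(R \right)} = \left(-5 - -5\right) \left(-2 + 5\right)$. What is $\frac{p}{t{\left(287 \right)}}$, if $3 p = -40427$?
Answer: $- \frac{40427}{252252} \approx -0.16026$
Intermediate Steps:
$p = - \frac{40427}{3}$ ($p = \frac{1}{3} \left(-40427\right) = - \frac{40427}{3} \approx -13476.0$)
$B{\left(R \right)} = 0$ ($B{\left(R \right)} = \frac{\left(-5 - -5\right) \left(-2 + 5\right)}{2} = \frac{\left(-5 + 5\right) 3}{2} = \frac{0 \cdot 3}{2} = \frac{1}{2} \cdot 0 = 0$)
$t{\left(P \right)} = 27832 + 196 P$ ($t{\left(P \right)} = \left(0 + 196\right) \left(P + 142\right) = 196 \left(142 + P\right) = 27832 + 196 P$)
$\frac{p}{t{\left(287 \right)}} = - \frac{40427}{3 \left(27832 + 196 \cdot 287\right)} = - \frac{40427}{3 \left(27832 + 56252\right)} = - \frac{40427}{3 \cdot 84084} = \left(- \frac{40427}{3}\right) \frac{1}{84084} = - \frac{40427}{252252}$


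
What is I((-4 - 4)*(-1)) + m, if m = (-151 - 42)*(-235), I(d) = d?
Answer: 45363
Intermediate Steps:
m = 45355 (m = -193*(-235) = 45355)
I((-4 - 4)*(-1)) + m = (-4 - 4)*(-1) + 45355 = -8*(-1) + 45355 = 8 + 45355 = 45363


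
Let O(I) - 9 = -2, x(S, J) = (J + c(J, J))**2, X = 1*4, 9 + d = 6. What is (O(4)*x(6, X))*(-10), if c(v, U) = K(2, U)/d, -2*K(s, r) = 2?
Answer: -11830/9 ≈ -1314.4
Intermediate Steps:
K(s, r) = -1 (K(s, r) = -1/2*2 = -1)
d = -3 (d = -9 + 6 = -3)
X = 4
c(v, U) = 1/3 (c(v, U) = -1/(-3) = -1*(-1/3) = 1/3)
x(S, J) = (1/3 + J)**2 (x(S, J) = (J + 1/3)**2 = (1/3 + J)**2)
O(I) = 7 (O(I) = 9 - 2 = 7)
(O(4)*x(6, X))*(-10) = (7*((1 + 3*4)**2/9))*(-10) = (7*((1 + 12)**2/9))*(-10) = (7*((1/9)*13**2))*(-10) = (7*((1/9)*169))*(-10) = (7*(169/9))*(-10) = (1183/9)*(-10) = -11830/9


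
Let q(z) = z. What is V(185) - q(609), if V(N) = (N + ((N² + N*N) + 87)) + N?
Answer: 68298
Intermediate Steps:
V(N) = 87 + 2*N + 2*N² (V(N) = (N + ((N² + N²) + 87)) + N = (N + (2*N² + 87)) + N = (N + (87 + 2*N²)) + N = (87 + N + 2*N²) + N = 87 + 2*N + 2*N²)
V(185) - q(609) = (87 + 2*185 + 2*185²) - 1*609 = (87 + 370 + 2*34225) - 609 = (87 + 370 + 68450) - 609 = 68907 - 609 = 68298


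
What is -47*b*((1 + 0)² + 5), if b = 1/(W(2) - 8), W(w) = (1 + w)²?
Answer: -282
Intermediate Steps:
b = 1 (b = 1/((1 + 2)² - 8) = 1/(3² - 8) = 1/(9 - 8) = 1/1 = 1)
-47*b*((1 + 0)² + 5) = -47*((1 + 0)² + 5) = -47*(1² + 5) = -47*(1 + 5) = -47*6 = -282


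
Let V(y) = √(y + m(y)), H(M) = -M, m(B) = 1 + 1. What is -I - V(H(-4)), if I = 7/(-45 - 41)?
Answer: 7/86 - √6 ≈ -2.3681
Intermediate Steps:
m(B) = 2
I = -7/86 (I = 7/(-86) = 7*(-1/86) = -7/86 ≈ -0.081395)
V(y) = √(2 + y) (V(y) = √(y + 2) = √(2 + y))
-I - V(H(-4)) = -1*(-7/86) - √(2 - 1*(-4)) = 7/86 - √(2 + 4) = 7/86 - √6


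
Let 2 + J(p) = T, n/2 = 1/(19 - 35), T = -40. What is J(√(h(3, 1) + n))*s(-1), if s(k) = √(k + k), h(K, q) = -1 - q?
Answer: -42*I*√2 ≈ -59.397*I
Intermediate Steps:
n = -⅛ (n = 2/(19 - 35) = 2/(-16) = 2*(-1/16) = -⅛ ≈ -0.12500)
J(p) = -42 (J(p) = -2 - 40 = -42)
s(k) = √2*√k (s(k) = √(2*k) = √2*√k)
J(√(h(3, 1) + n))*s(-1) = -42*√2*√(-1) = -42*√2*I = -42*I*√2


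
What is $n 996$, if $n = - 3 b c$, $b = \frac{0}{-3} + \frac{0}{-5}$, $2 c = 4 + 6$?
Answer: $0$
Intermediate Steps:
$c = 5$ ($c = \frac{4 + 6}{2} = \frac{1}{2} \cdot 10 = 5$)
$b = 0$ ($b = 0 \left(- \frac{1}{3}\right) + 0 \left(- \frac{1}{5}\right) = 0 + 0 = 0$)
$n = 0$ ($n = \left(-3\right) 0 \cdot 5 = 0 \cdot 5 = 0$)
$n 996 = 0 \cdot 996 = 0$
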